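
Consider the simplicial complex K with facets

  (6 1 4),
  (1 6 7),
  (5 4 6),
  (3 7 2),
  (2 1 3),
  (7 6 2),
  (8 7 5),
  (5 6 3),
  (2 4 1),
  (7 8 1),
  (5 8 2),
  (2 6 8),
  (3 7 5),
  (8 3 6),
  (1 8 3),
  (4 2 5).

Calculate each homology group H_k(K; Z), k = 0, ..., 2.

H_0 = Z,  H_1 = Z^2,  H_2 = Z.

Take the total order 1 < 2 < 3 < 4 < 5 < 6 < 7 < 8 on the vertex set. Then K (dimension 2) consists of the simplices:

  0-simplices (8): [1], [2], [3], [4], [5], [6], [7], [8]
  1-simplices (24): (24 of them)
  2-simplices (16): [1,2,3], [1,2,4], [1,3,8], [1,4,6], [1,6,7], [1,7,8], [2,3,7], [2,4,5], [2,5,8], [2,6,7], [2,6,8], [3,5,6], [3,5,7], [3,6,8], [4,5,6], [5,7,8]

Hence C_0 ≅ Z^8, C_1 ≅ Z^24, C_2 ≅ Z^16.

The boundary map ∂_1: C_1 → C_0 maps an edge to its endpoints' difference, ∂[p,q] = q − p.
The 8×24 boundary matrix has rank 7 and Smith normal form diag(1,1,1,1,1,1,1).

∂_2: C_2 → C_1 maps a triangle to the signed sum of its edges. For instance
  ∂[2,5,8] = [5,8] − [2,8] + [2,5],
  ∂[2,3,7] = [3,7] − [2,7] + [2,3].
As a 24×16 matrix over Z this has rank 15, with invariant factors (1,1,1,1,1,1,1,1,1,1,1,1,1,1,1).

Reading off H_k = ker ∂_k / im ∂_{k+1}:

  H_0: rank C_0 − rank ∂_1 = 8 − 7 = 1, and the invariant factors of ∂_1 are all 1, so H_0 = Z.
  H_1: rank ker ∂_1 − rank ∂_2 = (24 − 7) − 15 = 2, and the invariant factors of ∂_2 are all 1, so H_1 = Z^2.
  H_2: rank ker ∂_2 − rank ∂_3 = (16 − 15) − 0 = 1, and there is no ∂_3, so H_2 = Z.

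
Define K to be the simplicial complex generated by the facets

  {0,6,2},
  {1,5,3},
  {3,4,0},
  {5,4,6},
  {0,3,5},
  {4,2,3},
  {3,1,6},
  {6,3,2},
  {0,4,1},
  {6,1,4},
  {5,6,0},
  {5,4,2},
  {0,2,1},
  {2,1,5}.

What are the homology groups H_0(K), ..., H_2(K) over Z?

H_0 = Z,  H_1 = Z^2,  H_2 = Z.

Fix the vertex order 0 < 1 < 2 < 3 < 4 < 5 < 6 and write every simplex with vertices in increasing order. Then dim K = 2 and the simplices of K are:

  0-simplices (7): [0], [1], [2], [3], [4], [5], [6]
  1-simplices (21): [0,1], [0,2], [0,3], [0,4], [0,5], [0,6], [1,2], [1,3], [1,4], [1,5], [1,6], [2,3], [2,4], [2,5], [2,6], [3,4], [3,5], [3,6], [4,5], [4,6], [5,6]
  2-simplices (14): [0,1,2], [0,1,4], [0,2,6], [0,3,4], [0,3,5], [0,5,6], [1,2,5], [1,3,5], [1,3,6], [1,4,6], [2,3,4], [2,3,6], [2,4,5], [4,5,6]

Hence C_0 ≅ Z^7, C_1 ≅ Z^21, C_2 ≅ Z^14.

The boundary map ∂_1: C_1 → C_0 maps an edge to its endpoints' difference, ∂[p,q] = q − p. For instance
  ∂[3,4] = [4] − [3].
The 7×21 boundary matrix has rank 6 and Smith normal form diag(1,1,1,1,1,1).

Boundary ∂_2: C_2 → C_1 sends each 2-simplex [p,q,r] to [q,r] − [p,r] + [p,q]. For instance
  ∂[0,2,6] = [2,6] − [0,6] + [0,2],
  ∂[0,1,4] = [1,4] − [0,4] + [0,1].
The resulting 21×14 matrix has rank 13, and its Smith normal form has invariant factors (1,1,1,1,1,1,1,1,1,1,1,1,1).

From H_k ≅ ker(∂_k) / im(∂_{k+1}) we obtain:

  H_0: rank C_0 − rank ∂_1 = 7 − 6 = 1, and the invariant factors of ∂_1 are all 1, so H_0 ≅ Z.
  H_1: rank ker ∂_1 − rank ∂_2 = (21 − 6) − 13 = 2, and the invariant factors of ∂_2 are all 1, so H_1 ≅ Z^2.
  H_2: rank ker ∂_2 − rank ∂_3 = (14 − 13) − 0 = 1, and there is no ∂_3, so H_2 ≅ Z.

As a check, the Euler characteristic is 7 − 21 + 14 = 0, which agrees with 1 − 2 + 1 = 0.
(K is a triangulation of the torus T^2.)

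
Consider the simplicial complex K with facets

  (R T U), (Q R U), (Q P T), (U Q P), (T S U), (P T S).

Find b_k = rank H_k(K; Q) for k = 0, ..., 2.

b_0 = 1, b_1 = 1, b_2 = 0.

Order the vertices as P < Q < R < S < T < U. Listing each simplex with vertices in this order, K has dimension 2 with simplices:

  0-simplices (6): P, Q, R, S, T, U
  1-simplices (12): PQ, PS, PT, PU, QR, QT, QU, RT, RU, ST, SU, TU
  2-simplices (6): PQT, PQU, PST, QRU, RTU, STU

Hence C_0 ≅ Z^6, C_1 ≅ Z^12, C_2 ≅ Z^6.

∂_1: C_1 → C_0 is given by ∂[p,q] = [q] − [p]. For instance
  ∂ST = T − S.
As a 6×12 matrix over Z this has rank 5, with invariant factors (1,1,1,1,1).

Boundary ∂_2: C_2 → C_1 sends each 2-simplex [p,q,r] to [q,r] − [p,r] + [p,q]. For instance
  ∂PQT = QT − PT + PQ,
  ∂PST = ST − PT + PS.
The 12×6 boundary matrix has rank 6 and Smith normal form diag(1,1,1,1,1,1).

Now H_k = ker ∂_k / im ∂_{k+1}, so:

  H_0: rank C_0 − rank ∂_1 = 6 − 5 = 1, and the invariant factors of ∂_1 are all 1, so H_0 = Z.
  H_1: rank ker ∂_1 − rank ∂_2 = (12 − 5) − 6 = 1, and the invariant factors of ∂_2 are all 1, so H_1 = Z.
  H_2: rank ker ∂_2 − rank ∂_3 = (6 − 6) − 0 = 0, and there is no ∂_3, so H_2 = 0.

(K is a triangulation of the cylinder S^1 x I.)

Hence the Betti numbers are b_0 = 1, b_1 = 1, b_2 = 0.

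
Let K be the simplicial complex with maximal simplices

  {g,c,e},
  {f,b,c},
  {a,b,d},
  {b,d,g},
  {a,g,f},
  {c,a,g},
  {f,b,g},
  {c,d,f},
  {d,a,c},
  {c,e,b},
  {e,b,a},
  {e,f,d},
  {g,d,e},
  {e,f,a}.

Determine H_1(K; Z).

H_1 ≅ Z^2.

We work with the vertex ordering a < b < c < d < e < f < g. The simplices of K, each written with vertices in increasing order, are:

  0-simplices (7): a, b, c, d, e, f, g
  1-simplices (21): ab, ac, ad, ae, af, ag, bc, bd, be, bf, bg, cd, ce, cf, cg, de, df, dg, ef, eg, fg
  2-simplices (14): abd, abe, acd, acg, aef, afg, bce, bcf, bdg, bfg, cdf, ceg, def, deg

so the chain groups are C_0 ≅ Z^7, C_1 ≅ Z^21, C_2 ≅ Z^14.

∂_1: C_1 → C_0 is given by ∂[p,q] = [q] − [p]. For instance
  ∂cd = d − c.
The 7×21 boundary matrix has rank 6 and Smith normal form diag(1,1,1,1,1,1).

∂_2: C_2 → C_1 acts by ∂[p,q,r] = [q,r] − [p,r] + [p,q]. For instance
  ∂afg = fg − ag + af,
  ∂abe = be − ae + ab.
As a 21×14 matrix over Z this has rank 13, with invariant factors (1,1,1,1,1,1,1,1,1,1,1,1,1).

Reading off H_k = ker ∂_k / im ∂_{k+1}:

  H_1: rank ker ∂_1 − rank ∂_2 = (21 − 6) − 13 = 2, and the invariant factors of ∂_2 are all 1, so H_1 ≅ Z^2.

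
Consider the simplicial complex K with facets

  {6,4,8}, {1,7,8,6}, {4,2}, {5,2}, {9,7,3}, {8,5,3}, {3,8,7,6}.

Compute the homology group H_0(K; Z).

H_0 ≅ Z.

Take the total order 1 < 2 < 3 < 4 < 5 < 6 < 7 < 8 < 9 on the vertex set. Then K (dimension 3) consists of the simplices:

  0-simplices (9): [1], [2], [3], [4], [5], [6], [7], [8], [9]
  1-simplices (17): [1,6], [1,7], [1,8], [2,4], [2,5], [3,5], [3,6], [3,7], [3,8], [3,9], [4,6], [4,8], [5,8], [6,7], [6,8], [7,8], [7,9]
  2-simplices (10): [1,6,7], [1,6,8], [1,7,8], [3,5,8], [3,6,7], [3,6,8], [3,7,8], [3,7,9], [4,6,8], [6,7,8]
  3-simplices (2): [1,6,7,8], [3,6,7,8]

so the chain groups are C_0 ≅ Z^9, C_1 ≅ Z^17, C_2 ≅ Z^10, C_3 ≅ Z^2.

∂_1: C_1 → C_0 sends each edge [p,q] (with p < q) to q − p.
The resulting 9×17 matrix has rank 8, and its Smith normal form has invariant factors (1,1,1,1,1,1,1,1).

Boundary ∂_2: C_2 → C_1 sends each 2-simplex [p,q,r] to [q,r] − [p,r] + [p,q]. For instance
  ∂[3,6,8] = [6,8] − [3,8] + [3,6],
  ∂[1,7,8] = [7,8] − [1,8] + [1,7].
The 17×10 boundary matrix has rank 8 and Smith normal form diag(1,1,1,1,1,1,1,1).

Boundary ∂_3: C_3 → C_2 sends each 3-simplex σ to the alternating sum Σ_i (−1)^i (σ with its i-th vertex removed). For instance
  ∂[1,6,7,8] = [6,7,8] − [1,7,8] + [1,6,8] − [1,6,7],
  ∂[3,6,7,8] = [6,7,8] − [3,7,8] + [3,6,8] − [3,6,7].
The resulting 10×2 matrix has rank 2, and its Smith normal form has invariant factors (1,1).

Reading off H_k = ker ∂_k / im ∂_{k+1}:

  H_0: rank C_0 − rank ∂_1 = 9 − 8 = 1, and the invariant factors of ∂_1 are all 1, so H_0 ≅ Z.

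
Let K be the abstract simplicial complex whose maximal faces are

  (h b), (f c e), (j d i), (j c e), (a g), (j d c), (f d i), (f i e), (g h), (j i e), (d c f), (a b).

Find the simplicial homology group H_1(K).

K has 10 vertices, 16 edges, 8 triangles.
rank ∂_1 = 8, rank ∂_2 = 7 ⇒ b_1 = 16 − 8 − 7 = 1; all invariant factors of ∂_2 are 1 so no torsion. So H_1 = Z.

H_1 = Z.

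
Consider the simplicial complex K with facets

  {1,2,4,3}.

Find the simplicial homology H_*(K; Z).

H_0 ≅ Z,  H_1 = 0,  H_2 = 0,  H_3 = 0.

We work with the vertex ordering 1 < 2 < 3 < 4. The simplices of K, each written with vertices in increasing order, are:

  0-simplices (4): [1], [2], [3], [4]
  1-simplices (6): [1,2], [1,3], [1,4], [2,3], [2,4], [3,4]
  2-simplices (4): [1,2,3], [1,2,4], [1,3,4], [2,3,4]
  3-simplices (1): [1,2,3,4]

so the chain groups are C_0 ≅ Z^4, C_1 ≅ Z^6, C_2 ≅ Z^4, C_3 ≅ Z^1.

∂_1: C_1 → C_0 is given by ∂[p,q] = [q] − [p]. For instance
  ∂[1,2] = [2] − [1].
The resulting 4×6 matrix has rank 3, and its Smith normal form has invariant factors (1,1,1).

The boundary map ∂_2: C_2 → C_1 maps a triangle to the signed sum of its edges. For instance
  ∂[2,3,4] = [3,4] − [2,4] + [2,3],
  ∂[1,2,4] = [2,4] − [1,4] + [1,2].
This gives a 6×4 integer matrix of rank 3; reducing to Smith normal form yields diagonal entries (1,1,1).

The boundary map ∂_3: C_3 → C_2 sends each 3-simplex σ to the alternating sum Σ_i (−1)^i (σ with its i-th vertex removed). For instance
  ∂[1,2,3,4] = [2,3,4] − [1,3,4] + [1,2,4] − [1,2,3].
This gives a 4×1 integer matrix of rank 1; reducing to Smith normal form yields diagonal entries (1).

Computing H_k = (kernel of ∂_k) / (image of ∂_{k+1}):

  H_0: rank C_0 − rank ∂_1 = 4 − 3 = 1, and the invariant factors of ∂_1 are all 1, so H_0 = Z.
  H_1: rank ker ∂_1 − rank ∂_2 = (6 − 3) − 3 = 0, and the invariant factors of ∂_2 are all 1, so H_1 = 0.
  H_2: rank ker ∂_2 − rank ∂_3 = (4 − 3) − 1 = 0, and the invariant factors of ∂_3 are all 1, so H_2 = 0.
  H_3: rank ker ∂_3 − rank ∂_4 = (1 − 1) − 0 = 0, and there is no ∂_4, so H_3 = 0.

As a check, the Euler characteristic is 4 − 6 + 4 − 1 = 1, which agrees with 1 − 0 + 0 − 0 = 1.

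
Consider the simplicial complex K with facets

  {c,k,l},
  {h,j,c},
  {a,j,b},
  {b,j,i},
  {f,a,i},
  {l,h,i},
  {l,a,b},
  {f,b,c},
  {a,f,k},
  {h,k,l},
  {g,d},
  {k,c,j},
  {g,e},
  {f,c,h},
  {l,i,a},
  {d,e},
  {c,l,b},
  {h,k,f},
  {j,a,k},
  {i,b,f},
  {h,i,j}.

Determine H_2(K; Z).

H_2 = 0.

Fix the vertex order a < b < c < d < e < f < g < h < i < j < k < l and write every simplex with vertices in increasing order. Then dim K = 2 and the simplices of K are:

  0-simplices (12): a, b, c, d, e, f, g, h, i, j, k, l
  1-simplices (30): ab, af, ai, aj, ak, al, bc, bf, bi, bj, bl, cf, ch, cj, ck, cl, de, dg, eg, fh, fi, fk, hi, hj, hk, hl, ij, il, jk, kl
  2-simplices (18): abj, abl, afi, afk, ail, ajk, bcf, bcl, bfi, bij, cfh, chj, cjk, ckl, fhk, hij, hil, hkl

giving chain groups C_0 ≅ Z^12, C_1 ≅ Z^30, C_2 ≅ Z^18.

Boundary ∂_1: C_1 → C_0 sends each edge [p,q] (with p < q) to q − p. For instance
  ∂hk = k − h.
This gives a 12×30 integer matrix of rank 10; reducing to Smith normal form yields diagonal entries (1,1,1,1,1,1,1,1,1,1).

The boundary map ∂_2: C_2 → C_1 maps a triangle to the signed sum of its edges. For instance
  ∂bfi = fi − bi + bf,
  ∂afk = fk − ak + af.
This gives a 30×18 integer matrix of rank 18; reducing to Smith normal form yields diagonal entries (1,1,1,1,1,1,1,1,1,1,1,1,1,1,1,1,1,2).

From H_k ≅ ker(∂_k) / im(∂_{k+1}) we obtain:

  H_2: rank ker ∂_2 − rank ∂_3 = (18 − 18) − 0 = 0, and there is no ∂_3, so H_2 ≅ 0.

(K is a triangulation of the disjoint union of the Klein bottle and the circle S^1.)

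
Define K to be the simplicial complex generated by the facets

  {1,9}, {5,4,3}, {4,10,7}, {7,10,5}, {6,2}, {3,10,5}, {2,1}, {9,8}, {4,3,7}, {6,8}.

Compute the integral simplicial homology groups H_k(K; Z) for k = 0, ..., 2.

Fix the vertex order 1 < 2 < 3 < 4 < 5 < 6 < 7 < 8 < 9 < 10 and write every simplex with vertices in increasing order. Then dim K = 2 and the simplices of K are:

  0-simplices (10): [1], [2], [3], [4], [5], [6], [7], [8], [9], [10]
  1-simplices (15): [1,2], [1,9], [2,6], [3,4], [3,5], [3,7], [3,10], [4,5], [4,7], [4,10], [5,7], [5,10], [6,8], [7,10], [8,9]
  2-simplices (5): [3,4,5], [3,4,7], [3,5,10], [4,7,10], [5,7,10]

Hence C_0 ≅ Z^10, C_1 ≅ Z^15, C_2 ≅ Z^5.

∂_1: C_1 → C_0 is given by ∂[p,q] = [q] − [p].
The resulting 10×15 matrix has rank 8, and its Smith normal form has invariant factors (1,1,1,1,1,1,1,1).

Boundary ∂_2: C_2 → C_1 sends each 2-simplex [p,q,r] to [q,r] − [p,r] + [p,q]. For instance
  ∂[5,7,10] = [7,10] − [5,10] + [5,7],
  ∂[4,7,10] = [7,10] − [4,10] + [4,7].
The resulting 15×5 matrix has rank 5, and its Smith normal form has invariant factors (1,1,1,1,1).

Reading off H_k = ker ∂_k / im ∂_{k+1}:

  H_0: rank C_0 − rank ∂_1 = 10 − 8 = 2, and the invariant factors of ∂_1 are all 1, so H_0 ≅ Z^2.
  H_1: rank ker ∂_1 − rank ∂_2 = (15 − 8) − 5 = 2, and the invariant factors of ∂_2 are all 1, so H_1 ≅ Z^2.
  H_2: rank ker ∂_2 − rank ∂_3 = (5 − 5) − 0 = 0, and there is no ∂_3, so H_2 ≅ 0.

H_0 = Z^2,  H_1 = Z^2,  H_2 = 0.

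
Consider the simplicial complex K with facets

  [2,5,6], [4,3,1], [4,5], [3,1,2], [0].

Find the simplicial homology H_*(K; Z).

Take the total order 0 < 1 < 2 < 3 < 4 < 5 < 6 on the vertex set. Then K (dimension 2) consists of the simplices:

  0-simplices (7): [0], [1], [2], [3], [4], [5], [6]
  1-simplices (9): [1,2], [1,3], [1,4], [2,3], [2,5], [2,6], [3,4], [4,5], [5,6]
  2-simplices (3): [1,2,3], [1,3,4], [2,5,6]

giving chain groups C_0 ≅ Z^7, C_1 ≅ Z^9, C_2 ≅ Z^3.

Boundary ∂_1: C_1 → C_0 maps an edge to its endpoints' difference, ∂[p,q] = q − p. For instance
  ∂[1,3] = [3] − [1].
The resulting 7×9 matrix has rank 5, and its Smith normal form has invariant factors (1,1,1,1,1).

Boundary ∂_2: C_2 → C_1 sends each 2-simplex [p,q,r] to [q,r] − [p,r] + [p,q]. For instance
  ∂[2,5,6] = [5,6] − [2,6] + [2,5],
  ∂[1,2,3] = [2,3] − [1,3] + [1,2].
This gives a 9×3 integer matrix of rank 3; reducing to Smith normal form yields diagonal entries (1,1,1).

Computing H_k = (kernel of ∂_k) / (image of ∂_{k+1}):

  H_0: rank C_0 − rank ∂_1 = 7 − 5 = 2, and the invariant factors of ∂_1 are all 1, so H_0 ≅ Z^2.
  H_1: rank ker ∂_1 − rank ∂_2 = (9 − 5) − 3 = 1, and the invariant factors of ∂_2 are all 1, so H_1 ≅ Z.
  H_2: rank ker ∂_2 − rank ∂_3 = (3 − 3) − 0 = 0, and there is no ∂_3, so H_2 ≅ 0.

H_0 = Z^2,  H_1 = Z,  H_2 = 0.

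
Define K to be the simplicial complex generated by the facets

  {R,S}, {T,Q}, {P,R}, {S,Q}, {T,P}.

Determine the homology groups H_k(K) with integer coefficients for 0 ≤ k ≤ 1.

H_0 ≅ Z,  H_1 ≅ Z.

Fix the vertex order P < Q < R < S < T and write every simplex with vertices in increasing order. Then dim K = 1 and the simplices of K are:

  0-simplices (5): P, Q, R, S, T
  1-simplices (5): PR, PT, QS, QT, RS

Hence C_0 ≅ Z^5, C_1 ≅ Z^5.

The boundary map ∂_1: C_1 → C_0 maps an edge to its endpoints' difference, ∂[p,q] = q − p.
As a 5×5 matrix over Z this has rank 4, with invariant factors (1,1,1,1).

Now H_k = ker ∂_k / im ∂_{k+1}, so:

  H_0: rank C_0 − rank ∂_1 = 5 − 4 = 1, and the invariant factors of ∂_1 are all 1, so H_0 ≅ Z.
  H_1: rank ker ∂_1 − rank ∂_2 = (5 − 4) − 0 = 1, and there is no ∂_2, so H_1 ≅ Z.

(K is a triangulation of the circle S^1.)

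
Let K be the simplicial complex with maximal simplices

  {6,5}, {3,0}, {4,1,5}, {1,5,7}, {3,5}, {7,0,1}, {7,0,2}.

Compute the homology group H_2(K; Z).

H_2 = 0.

Take the total order 0 < 1 < 2 < 3 < 4 < 5 < 6 < 7 on the vertex set. Then K (dimension 2) consists of the simplices:

  0-simplices (8): [0], [1], [2], [3], [4], [5], [6], [7]
  1-simplices (12): [0,1], [0,2], [0,3], [0,7], [1,4], [1,5], [1,7], [2,7], [3,5], [4,5], [5,6], [5,7]
  2-simplices (4): [0,1,7], [0,2,7], [1,4,5], [1,5,7]

so the chain groups are C_0 ≅ Z^8, C_1 ≅ Z^12, C_2 ≅ Z^4.

Boundary ∂_1: C_1 → C_0 maps an edge to its endpoints' difference, ∂[p,q] = q − p.
As a 8×12 matrix over Z this has rank 7, with invariant factors (1,1,1,1,1,1,1).

Boundary ∂_2: C_2 → C_1 sends each 2-simplex [p,q,r] to [q,r] − [p,r] + [p,q]. For instance
  ∂[1,5,7] = [5,7] − [1,7] + [1,5],
  ∂[0,2,7] = [2,7] − [0,7] + [0,2].
This gives a 12×4 integer matrix of rank 4; reducing to Smith normal form yields diagonal entries (1,1,1,1).

From H_k ≅ ker(∂_k) / im(∂_{k+1}) we obtain:

  H_2: rank ker ∂_2 − rank ∂_3 = (4 − 4) − 0 = 0, and there is no ∂_3, so H_2 ≅ 0.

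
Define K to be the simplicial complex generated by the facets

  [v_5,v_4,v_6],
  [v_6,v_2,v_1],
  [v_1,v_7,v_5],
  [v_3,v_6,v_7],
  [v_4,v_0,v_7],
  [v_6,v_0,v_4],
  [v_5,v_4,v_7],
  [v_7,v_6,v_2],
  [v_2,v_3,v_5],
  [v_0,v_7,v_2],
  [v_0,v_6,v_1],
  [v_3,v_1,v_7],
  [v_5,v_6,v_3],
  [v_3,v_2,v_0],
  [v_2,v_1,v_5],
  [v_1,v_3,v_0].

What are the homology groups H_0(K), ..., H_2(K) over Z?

Order the vertices as v_0 < v_1 < v_2 < v_3 < v_4 < v_5 < v_6 < v_7. Listing each simplex with vertices in this order, K has dimension 2 with simplices:

  0-simplices (8): [v_0], [v_1], [v_2], [v_3], [v_4], [v_5], [v_6], [v_7]
  1-simplices (24): (24 of them)
  2-simplices (16): (16 of them)

Hence C_0 ≅ Z^8, C_1 ≅ Z^24, C_2 ≅ Z^16.

Boundary ∂_1: C_1 → C_0 sends each edge [p,q] (with p < q) to q − p.
This gives a 8×24 integer matrix of rank 7; reducing to Smith normal form yields diagonal entries (1,1,1,1,1,1,1).

Boundary ∂_2: C_2 → C_1 acts by ∂[p,q,r] = [q,r] − [p,r] + [p,q]. For instance
  ∂[v_1,v_3,v_7] = [v_3,v_7] − [v_1,v_7] + [v_1,v_3],
  ∂[v_0,v_1,v_3] = [v_1,v_3] − [v_0,v_3] + [v_0,v_1].
The resulting 24×16 matrix has rank 15, and its Smith normal form has invariant factors (1,1,1,1,1,1,1,1,1,1,1,1,1,1,1).

Now H_k = ker ∂_k / im ∂_{k+1}, so:

  H_0: rank C_0 − rank ∂_1 = 8 − 7 = 1, and the invariant factors of ∂_1 are all 1, so H_0 ≅ Z.
  H_1: rank ker ∂_1 − rank ∂_2 = (24 − 7) − 15 = 2, and the invariant factors of ∂_2 are all 1, so H_1 ≅ Z^2.
  H_2: rank ker ∂_2 − rank ∂_3 = (16 − 15) − 0 = 1, and there is no ∂_3, so H_2 ≅ Z.

As a check, the Euler characteristic is 8 − 24 + 16 = 0, which agrees with 1 − 2 + 1 = 0.

H_0 ≅ Z,  H_1 ≅ Z^2,  H_2 ≅ Z.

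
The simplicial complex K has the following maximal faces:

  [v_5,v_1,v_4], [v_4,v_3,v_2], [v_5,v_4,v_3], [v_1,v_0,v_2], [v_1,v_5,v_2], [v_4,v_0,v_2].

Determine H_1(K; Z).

H_1 = Z.

We work with the vertex ordering v_0 < v_1 < v_2 < v_3 < v_4 < v_5. The simplices of K, each written with vertices in increasing order, are:

  0-simplices (6): [v_0], [v_1], [v_2], [v_3], [v_4], [v_5]
  1-simplices (12): [v_0,v_1], [v_0,v_2], [v_0,v_4], [v_1,v_2], [v_1,v_4], [v_1,v_5], [v_2,v_3], [v_2,v_4], [v_2,v_5], [v_3,v_4], [v_3,v_5], [v_4,v_5]
  2-simplices (6): [v_0,v_1,v_2], [v_0,v_2,v_4], [v_1,v_2,v_5], [v_1,v_4,v_5], [v_2,v_3,v_4], [v_3,v_4,v_5]

so the chain groups are C_0 ≅ Z^6, C_1 ≅ Z^12, C_2 ≅ Z^6.

The boundary map ∂_1: C_1 → C_0 maps an edge to its endpoints' difference, ∂[p,q] = q − p. For instance
  ∂[v_2,v_5] = [v_5] − [v_2].
As a 6×12 matrix over Z this has rank 5, with invariant factors (1,1,1,1,1).

Boundary ∂_2: C_2 → C_1 sends each 2-simplex [p,q,r] to [q,r] − [p,r] + [p,q]. For instance
  ∂[v_1,v_2,v_5] = [v_2,v_5] − [v_1,v_5] + [v_1,v_2],
  ∂[v_3,v_4,v_5] = [v_4,v_5] − [v_3,v_5] + [v_3,v_4].
The resulting 12×6 matrix has rank 6, and its Smith normal form has invariant factors (1,1,1,1,1,1).

Reading off H_k = ker ∂_k / im ∂_{k+1}:

  H_1: rank ker ∂_1 − rank ∂_2 = (12 − 5) − 6 = 1, and the invariant factors of ∂_2 are all 1, so H_1 = Z.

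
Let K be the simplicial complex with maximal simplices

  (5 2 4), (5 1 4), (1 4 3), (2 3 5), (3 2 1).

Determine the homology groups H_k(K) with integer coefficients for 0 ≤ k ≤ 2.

H_0 = Z,  H_1 = Z,  H_2 = 0.

We work with the vertex ordering 1 < 2 < 3 < 4 < 5. The simplices of K, each written with vertices in increasing order, are:

  0-simplices (5): [1], [2], [3], [4], [5]
  1-simplices (10): [1,2], [1,3], [1,4], [1,5], [2,3], [2,4], [2,5], [3,4], [3,5], [4,5]
  2-simplices (5): [1,2,3], [1,3,4], [1,4,5], [2,3,5], [2,4,5]

giving chain groups C_0 ≅ Z^5, C_1 ≅ Z^10, C_2 ≅ Z^5.

The boundary map ∂_1: C_1 → C_0 is given by ∂[p,q] = [q] − [p]. For instance
  ∂[2,4] = [4] − [2].
As a 5×10 matrix over Z this has rank 4, with invariant factors (1,1,1,1).

The boundary map ∂_2: C_2 → C_1 sends each 2-simplex [p,q,r] to [q,r] − [p,r] + [p,q]. For instance
  ∂[1,3,4] = [3,4] − [1,4] + [1,3],
  ∂[1,4,5] = [4,5] − [1,5] + [1,4].
The 10×5 boundary matrix has rank 5 and Smith normal form diag(1,1,1,1,1).

Reading off H_k = ker ∂_k / im ∂_{k+1}:

  H_0: rank C_0 − rank ∂_1 = 5 − 4 = 1, and the invariant factors of ∂_1 are all 1, so H_0 = Z.
  H_1: rank ker ∂_1 − rank ∂_2 = (10 − 4) − 5 = 1, and the invariant factors of ∂_2 are all 1, so H_1 = Z.
  H_2: rank ker ∂_2 − rank ∂_3 = (5 − 5) − 0 = 0, and there is no ∂_3, so H_2 = 0.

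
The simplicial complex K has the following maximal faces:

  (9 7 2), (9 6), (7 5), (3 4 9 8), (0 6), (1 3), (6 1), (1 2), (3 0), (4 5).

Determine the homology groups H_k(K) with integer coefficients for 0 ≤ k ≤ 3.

Take the total order 0 < 1 < 2 < 3 < 4 < 5 < 6 < 7 < 8 < 9 on the vertex set. Then K (dimension 3) consists of the simplices:

  0-simplices (10): [0], [1], [2], [3], [4], [5], [6], [7], [8], [9]
  1-simplices (17): [0,3], [0,6], [1,2], [1,3], [1,6], [2,7], [2,9], [3,4], [3,8], [3,9], [4,5], [4,8], [4,9], [5,7], [6,9], [7,9], [8,9]
  2-simplices (5): [2,7,9], [3,4,8], [3,4,9], [3,8,9], [4,8,9]
  3-simplices (1): [3,4,8,9]

Hence C_0 ≅ Z^10, C_1 ≅ Z^17, C_2 ≅ Z^5, C_3 ≅ Z^1.

∂_1: C_1 → C_0 sends each edge [p,q] (with p < q) to q − p.
The 10×17 boundary matrix has rank 9 and Smith normal form diag(1,1,1,1,1,1,1,1,1).

The boundary map ∂_2: C_2 → C_1 maps a triangle to the signed sum of its edges. For instance
  ∂[2,7,9] = [7,9] − [2,9] + [2,7],
  ∂[3,4,8] = [4,8] − [3,8] + [3,4].
The resulting 17×5 matrix has rank 4, and its Smith normal form has invariant factors (1,1,1,1).

The boundary map ∂_3: C_3 → C_2 sends each 3-simplex σ to the alternating sum Σ_i (−1)^i (σ with its i-th vertex removed). For instance
  ∂[3,4,8,9] = [4,8,9] − [3,8,9] + [3,4,9] − [3,4,8].
As a 5×1 matrix over Z this has rank 1, with invariant factors (1).

From H_k ≅ ker(∂_k) / im(∂_{k+1}) we obtain:

  H_0: rank C_0 − rank ∂_1 = 10 − 9 = 1, and the invariant factors of ∂_1 are all 1, so H_0 = Z.
  H_1: rank ker ∂_1 − rank ∂_2 = (17 − 9) − 4 = 4, and the invariant factors of ∂_2 are all 1, so H_1 = Z^4.
  H_2: rank ker ∂_2 − rank ∂_3 = (5 − 4) − 1 = 0, and the invariant factors of ∂_3 are all 1, so H_2 = 0.
  H_3: rank ker ∂_3 − rank ∂_4 = (1 − 1) − 0 = 0, and there is no ∂_4, so H_3 = 0.

H_0 ≅ Z,  H_1 ≅ Z^4,  H_2 = 0,  H_3 = 0.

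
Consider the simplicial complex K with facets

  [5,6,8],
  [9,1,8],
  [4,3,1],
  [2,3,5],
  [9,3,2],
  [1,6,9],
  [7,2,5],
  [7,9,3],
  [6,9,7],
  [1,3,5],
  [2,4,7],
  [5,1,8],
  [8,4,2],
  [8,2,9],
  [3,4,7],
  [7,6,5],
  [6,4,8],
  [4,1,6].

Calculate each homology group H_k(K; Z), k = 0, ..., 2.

Take the total order 1 < 2 < 3 < 4 < 5 < 6 < 7 < 8 < 9 on the vertex set. Then K (dimension 2) consists of the simplices:

  0-simplices (9): [1], [2], [3], [4], [5], [6], [7], [8], [9]
  1-simplices (27): (27 of them)
  2-simplices (18): [1,3,4], [1,3,5], [1,4,6], [1,5,8], [1,6,9], [1,8,9], [2,3,5], [2,3,9], [2,4,7], [2,4,8], [2,5,7], [2,8,9], [3,4,7], [3,7,9], [4,6,8], [5,6,7], [5,6,8], [6,7,9]

giving chain groups C_0 ≅ Z^9, C_1 ≅ Z^27, C_2 ≅ Z^18.

The boundary map ∂_1: C_1 → C_0 sends each edge [p,q] (with p < q) to q − p.
This gives a 9×27 integer matrix of rank 8; reducing to Smith normal form yields diagonal entries (1,1,1,1,1,1,1,1).

∂_2: C_2 → C_1 sends each 2-simplex [p,q,r] to [q,r] − [p,r] + [p,q]. For instance
  ∂[2,4,7] = [4,7] − [2,7] + [2,4],
  ∂[2,3,9] = [3,9] − [2,9] + [2,3].
The 27×18 boundary matrix has rank 18 and Smith normal form diag(1,1,1,1,1,1,1,1,1,1,1,1,1,1,1,1,1,2).

Computing H_k = (kernel of ∂_k) / (image of ∂_{k+1}):

  H_0: rank C_0 − rank ∂_1 = 9 − 8 = 1, and the invariant factors of ∂_1 are all 1, so H_0 = Z.
  H_1: rank ker ∂_1 − rank ∂_2 = (27 − 8) − 18 = 1, and ∂_2 has invariant factor 2 > 1, so H_1 = Z × Z/2.
  H_2: rank ker ∂_2 − rank ∂_3 = (18 − 18) − 0 = 0, and there is no ∂_3, so H_2 = 0.

H_0 = Z,  H_1 = Z × Z/2,  H_2 = 0.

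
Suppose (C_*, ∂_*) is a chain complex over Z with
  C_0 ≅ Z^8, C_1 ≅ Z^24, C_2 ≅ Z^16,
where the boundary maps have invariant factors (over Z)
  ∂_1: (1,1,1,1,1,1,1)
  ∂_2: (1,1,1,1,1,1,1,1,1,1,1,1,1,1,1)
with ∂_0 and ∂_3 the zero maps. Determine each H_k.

H_0: b_0 = 8 − 0 − 7 = 1; torsion from ∂_1 factors > 1: none. So H_0 = Z.
H_1: b_1 = 24 − 7 − 15 = 2; torsion from ∂_2 factors > 1: none. So H_1 = Z^2.
H_2: b_2 = 16 − 15 − 0 = 1; torsion from ∂_3 factors > 1: none. So H_2 = Z.

H_0 = Z,  H_1 = Z^2,  H_2 = Z.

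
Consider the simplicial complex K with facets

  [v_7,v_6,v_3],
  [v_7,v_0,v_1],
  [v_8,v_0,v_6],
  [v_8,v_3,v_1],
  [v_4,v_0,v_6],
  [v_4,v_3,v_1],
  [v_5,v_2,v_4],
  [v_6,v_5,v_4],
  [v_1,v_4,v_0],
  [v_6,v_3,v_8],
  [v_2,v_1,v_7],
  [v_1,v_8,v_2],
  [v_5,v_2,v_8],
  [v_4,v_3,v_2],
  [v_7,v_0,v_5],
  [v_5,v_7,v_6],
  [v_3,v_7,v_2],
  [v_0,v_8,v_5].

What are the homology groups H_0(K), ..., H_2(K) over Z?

Order the vertices as v_0 < v_1 < v_2 < v_3 < v_4 < v_5 < v_6 < v_7 < v_8. Listing each simplex with vertices in this order, K has dimension 2 with simplices:

  0-simplices (9): [v_0], [v_1], [v_2], [v_3], [v_4], [v_5], [v_6], [v_7], [v_8]
  1-simplices (27): (27 of them)
  2-simplices (18): (18 of them)

so the chain groups are C_0 ≅ Z^9, C_1 ≅ Z^27, C_2 ≅ Z^18.

Boundary ∂_1: C_1 → C_0 sends each edge [p,q] (with p < q) to q − p. For instance
  ∂[v_1,v_4] = [v_4] − [v_1].
As a 9×27 matrix over Z this has rank 8, with invariant factors (1,1,1,1,1,1,1,1).

∂_2: C_2 → C_1 sends each 2-simplex [p,q,r] to [q,r] − [p,r] + [p,q]. For instance
  ∂[v_0,v_5,v_8] = [v_5,v_8] − [v_0,v_8] + [v_0,v_5],
  ∂[v_4,v_5,v_6] = [v_5,v_6] − [v_4,v_6] + [v_4,v_5].
The 27×18 boundary matrix has rank 18 and Smith normal form diag(1,1,1,1,1,1,1,1,1,1,1,1,1,1,1,1,1,2).

Computing H_k = (kernel of ∂_k) / (image of ∂_{k+1}):

  H_0: rank C_0 − rank ∂_1 = 9 − 8 = 1, and the invariant factors of ∂_1 are all 1, so H_0 ≅ Z.
  H_1: rank ker ∂_1 − rank ∂_2 = (27 − 8) − 18 = 1, and ∂_2 has invariant factor 2 > 1, so H_1 ≅ Z ⊕ Z/2.
  H_2: rank ker ∂_2 − rank ∂_3 = (18 − 18) − 0 = 0, and there is no ∂_3, so H_2 ≅ 0.

H_0 ≅ Z,  H_1 ≅ Z ⊕ Z/2,  H_2 = 0.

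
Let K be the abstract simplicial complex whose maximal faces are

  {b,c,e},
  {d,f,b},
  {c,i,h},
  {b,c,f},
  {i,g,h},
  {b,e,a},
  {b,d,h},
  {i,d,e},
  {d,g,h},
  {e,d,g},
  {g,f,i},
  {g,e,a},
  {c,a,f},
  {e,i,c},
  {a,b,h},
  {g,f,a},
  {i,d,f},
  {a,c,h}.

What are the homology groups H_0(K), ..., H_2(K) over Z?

H_0 ≅ Z,  H_1 ≅ Z ⊕ Z_2,  H_2 = 0.

Order the vertices as a < b < c < d < e < f < g < h < i. Listing each simplex with vertices in this order, K has dimension 2 with simplices:

  0-simplices (9): a, b, c, d, e, f, g, h, i
  1-simplices (27): ab, ac, ae, af, ag, ah, bc, bd, be, bf, bh, ce, cf, ch, ci, de, df, dg, dh, di, eg, ei, fg, fi, gh, gi, hi
  2-simplices (18): abe, abh, acf, ach, aeg, afg, bce, bcf, bdf, bdh, cei, chi, deg, dei, dfi, dgh, fgi, ghi

so the chain groups are C_0 ≅ Z^9, C_1 ≅ Z^27, C_2 ≅ Z^18.

The boundary map ∂_1: C_1 → C_0 sends each edge [p,q] (with p < q) to q − p. For instance
  ∂df = f − d.
As a 9×27 matrix over Z this has rank 8, with invariant factors (1,1,1,1,1,1,1,1).

The boundary map ∂_2: C_2 → C_1 maps a triangle to the signed sum of its edges. For instance
  ∂aeg = eg − ag + ae,
  ∂bce = ce − be + bc.
This gives a 27×18 integer matrix of rank 18; reducing to Smith normal form yields diagonal entries (1,1,1,1,1,1,1,1,1,1,1,1,1,1,1,1,1,2).

Reading off H_k = ker ∂_k / im ∂_{k+1}:

  H_0: rank C_0 − rank ∂_1 = 9 − 8 = 1, and the invariant factors of ∂_1 are all 1, so H_0 ≅ Z.
  H_1: rank ker ∂_1 − rank ∂_2 = (27 − 8) − 18 = 1, and ∂_2 has invariant factor 2 > 1, so H_1 ≅ Z ⊕ Z_2.
  H_2: rank ker ∂_2 − rank ∂_3 = (18 − 18) − 0 = 0, and there is no ∂_3, so H_2 ≅ 0.

(K is a triangulation of the Klein bottle.)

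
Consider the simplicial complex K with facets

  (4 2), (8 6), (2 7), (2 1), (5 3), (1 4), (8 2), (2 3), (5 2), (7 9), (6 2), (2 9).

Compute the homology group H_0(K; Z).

H_0 ≅ Z.

We work with the vertex ordering 1 < 2 < 3 < 4 < 5 < 6 < 7 < 8 < 9. The simplices of K, each written with vertices in increasing order, are:

  0-simplices (9): [1], [2], [3], [4], [5], [6], [7], [8], [9]
  1-simplices (12): [1,2], [1,4], [2,3], [2,4], [2,5], [2,6], [2,7], [2,8], [2,9], [3,5], [6,8], [7,9]

Hence C_0 ≅ Z^9, C_1 ≅ Z^12.

The boundary map ∂_1: C_1 → C_0 is given by ∂[p,q] = [q] − [p].
This gives a 9×12 integer matrix of rank 8; reducing to Smith normal form yields diagonal entries (1,1,1,1,1,1,1,1).

From H_k ≅ ker(∂_k) / im(∂_{k+1}) we obtain:

  H_0: rank C_0 − rank ∂_1 = 9 − 8 = 1, and the invariant factors of ∂_1 are all 1, so H_0 = Z.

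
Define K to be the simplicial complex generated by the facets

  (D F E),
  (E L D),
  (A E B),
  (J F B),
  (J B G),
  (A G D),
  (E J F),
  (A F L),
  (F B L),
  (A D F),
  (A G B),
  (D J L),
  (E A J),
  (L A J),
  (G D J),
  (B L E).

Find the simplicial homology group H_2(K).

Take the total order A < B < D < E < F < G < J < L on the vertex set. Then K (dimension 2) consists of the simplices:

  0-simplices (8): A, B, D, E, F, G, J, L
  1-simplices (24): AB, AD, AE, AF, AG, AJ, AL, BE, BF, BG, BJ, BL, DE, DF, DG, DJ, DL, EF, EJ, EL, FJ, FL, GJ, JL
  2-simplices (16): ABE, ABG, ADF, ADG, AEJ, AFL, AJL, BEL, BFJ, BFL, BGJ, DEF, DEL, DGJ, DJL, EFJ

giving chain groups C_0 ≅ Z^8, C_1 ≅ Z^24, C_2 ≅ Z^16.

∂_1: C_1 → C_0 maps an edge to its endpoints' difference, ∂[p,q] = q − p.
This gives a 8×24 integer matrix of rank 7; reducing to Smith normal form yields diagonal entries (1,1,1,1,1,1,1).

∂_2: C_2 → C_1 maps a triangle to the signed sum of its edges. For instance
  ∂DEF = EF − DF + DE,
  ∂ABE = BE − AE + AB.
The resulting 24×16 matrix has rank 15, and its Smith normal form has invariant factors (1,1,1,1,1,1,1,1,1,1,1,1,1,1,1).

Now H_k = ker ∂_k / im ∂_{k+1}, so:

  H_2: rank ker ∂_2 − rank ∂_3 = (16 − 15) − 0 = 1, and there is no ∂_3, so H_2 = Z.

(K is a triangulation of the torus T^2.)

H_2 = Z.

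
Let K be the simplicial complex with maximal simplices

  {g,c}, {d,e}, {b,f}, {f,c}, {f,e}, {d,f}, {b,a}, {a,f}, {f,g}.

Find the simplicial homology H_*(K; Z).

Order the vertices as a < b < c < d < e < f < g. Listing each simplex with vertices in this order, K has dimension 1 with simplices:

  0-simplices (7): a, b, c, d, e, f, g
  1-simplices (9): ab, af, bf, cf, cg, de, df, ef, fg

giving chain groups C_0 ≅ Z^7, C_1 ≅ Z^9.

∂_1: C_1 → C_0 is given by ∂[p,q] = [q] − [p].
The resulting 7×9 matrix has rank 6, and its Smith normal form has invariant factors (1,1,1,1,1,1).

From H_k ≅ ker(∂_k) / im(∂_{k+1}) we obtain:

  H_0: rank C_0 − rank ∂_1 = 7 − 6 = 1, and the invariant factors of ∂_1 are all 1, so H_0 = Z.
  H_1: rank ker ∂_1 − rank ∂_2 = (9 − 6) − 0 = 3, and there is no ∂_2, so H_1 = Z^3.

H_0 ≅ Z,  H_1 ≅ Z^3.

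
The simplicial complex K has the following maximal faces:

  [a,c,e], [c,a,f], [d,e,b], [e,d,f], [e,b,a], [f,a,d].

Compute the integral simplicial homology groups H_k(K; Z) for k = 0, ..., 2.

H_0 ≅ Z,  H_1 ≅ Z,  H_2 = 0.

Fix the vertex order a < b < c < d < e < f and write every simplex with vertices in increasing order. Then dim K = 2 and the simplices of K are:

  0-simplices (6): a, b, c, d, e, f
  1-simplices (12): ab, ac, ad, ae, af, bd, be, ce, cf, de, df, ef
  2-simplices (6): abe, ace, acf, adf, bde, def

so the chain groups are C_0 ≅ Z^6, C_1 ≅ Z^12, C_2 ≅ Z^6.

∂_1: C_1 → C_0 maps an edge to its endpoints' difference, ∂[p,q] = q − p.
This gives a 6×12 integer matrix of rank 5; reducing to Smith normal form yields diagonal entries (1,1,1,1,1).

Boundary ∂_2: C_2 → C_1 maps a triangle to the signed sum of its edges. For instance
  ∂abe = be − ae + ab,
  ∂bde = de − be + bd.
The 12×6 boundary matrix has rank 6 and Smith normal form diag(1,1,1,1,1,1).

Computing H_k = (kernel of ∂_k) / (image of ∂_{k+1}):

  H_0: rank C_0 − rank ∂_1 = 6 − 5 = 1, and the invariant factors of ∂_1 are all 1, so H_0 ≅ Z.
  H_1: rank ker ∂_1 − rank ∂_2 = (12 − 5) − 6 = 1, and the invariant factors of ∂_2 are all 1, so H_1 ≅ Z.
  H_2: rank ker ∂_2 − rank ∂_3 = (6 − 6) − 0 = 0, and there is no ∂_3, so H_2 ≅ 0.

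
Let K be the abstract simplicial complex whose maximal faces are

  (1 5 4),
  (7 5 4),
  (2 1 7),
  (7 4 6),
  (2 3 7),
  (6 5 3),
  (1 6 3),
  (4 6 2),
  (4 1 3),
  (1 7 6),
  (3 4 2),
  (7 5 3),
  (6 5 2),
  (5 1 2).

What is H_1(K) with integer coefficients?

Fix the vertex order 1 < 2 < 3 < 4 < 5 < 6 < 7 and write every simplex with vertices in increasing order. Then dim K = 2 and the simplices of K are:

  0-simplices (7): [1], [2], [3], [4], [5], [6], [7]
  1-simplices (21): [1,2], [1,3], [1,4], [1,5], [1,6], [1,7], [2,3], [2,4], [2,5], [2,6], [2,7], [3,4], [3,5], [3,6], [3,7], [4,5], [4,6], [4,7], [5,6], [5,7], [6,7]
  2-simplices (14): [1,2,5], [1,2,7], [1,3,4], [1,3,6], [1,4,5], [1,6,7], [2,3,4], [2,3,7], [2,4,6], [2,5,6], [3,5,6], [3,5,7], [4,5,7], [4,6,7]

Hence C_0 ≅ Z^7, C_1 ≅ Z^21, C_2 ≅ Z^14.

Boundary ∂_1: C_1 → C_0 is given by ∂[p,q] = [q] − [p]. For instance
  ∂[2,3] = [3] − [2].
The 7×21 boundary matrix has rank 6 and Smith normal form diag(1,1,1,1,1,1).

Boundary ∂_2: C_2 → C_1 maps a triangle to the signed sum of its edges. For instance
  ∂[2,3,4] = [3,4] − [2,4] + [2,3],
  ∂[1,3,6] = [3,6] − [1,6] + [1,3].
As a 21×14 matrix over Z this has rank 13, with invariant factors (1,1,1,1,1,1,1,1,1,1,1,1,1).

From H_k ≅ ker(∂_k) / im(∂_{k+1}) we obtain:

  H_1: rank ker ∂_1 − rank ∂_2 = (21 − 6) − 13 = 2, and the invariant factors of ∂_2 are all 1, so H_1 ≅ Z^2.

H_1 ≅ Z^2.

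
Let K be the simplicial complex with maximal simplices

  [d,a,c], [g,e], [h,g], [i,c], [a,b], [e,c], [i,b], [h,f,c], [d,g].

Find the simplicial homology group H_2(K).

H_2 ≅ 0.

We work with the vertex ordering a < b < c < d < e < f < g < h < i. The simplices of K, each written with vertices in increasing order, are:

  0-simplices (9): a, b, c, d, e, f, g, h, i
  1-simplices (13): ab, ac, ad, bi, cd, ce, cf, ch, ci, dg, eg, fh, gh
  2-simplices (2): acd, cfh

so the chain groups are C_0 ≅ Z^9, C_1 ≅ Z^13, C_2 ≅ Z^2.

The boundary map ∂_1: C_1 → C_0 maps an edge to its endpoints' difference, ∂[p,q] = q − p. For instance
  ∂ci = i − c.
This gives a 9×13 integer matrix of rank 8; reducing to Smith normal form yields diagonal entries (1,1,1,1,1,1,1,1).

The boundary map ∂_2: C_2 → C_1 acts by ∂[p,q,r] = [q,r] − [p,r] + [p,q]. For instance
  ∂acd = cd − ad + ac,
  ∂cfh = fh − ch + cf.
This gives a 13×2 integer matrix of rank 2; reducing to Smith normal form yields diagonal entries (1,1).

Now H_k = ker ∂_k / im ∂_{k+1}, so:

  H_2: rank ker ∂_2 − rank ∂_3 = (2 − 2) − 0 = 0, and there is no ∂_3, so H_2 ≅ 0.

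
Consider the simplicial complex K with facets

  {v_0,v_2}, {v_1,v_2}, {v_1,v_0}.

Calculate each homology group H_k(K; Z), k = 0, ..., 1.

Order the vertices as v_0 < v_1 < v_2. Listing each simplex with vertices in this order, K has dimension 1 with simplices:

  0-simplices (3): [v_0], [v_1], [v_2]
  1-simplices (3): [v_0,v_1], [v_0,v_2], [v_1,v_2]

giving chain groups C_0 ≅ Z^3, C_1 ≅ Z^3.

The boundary map ∂_1: C_1 → C_0 is given by ∂[p,q] = [q] − [p]. For instance
  ∂[v_1,v_2] = [v_2] − [v_1].
The resulting 3×3 matrix has rank 2, and its Smith normal form has invariant factors (1,1).

Now H_k = ker ∂_k / im ∂_{k+1}, so:

  H_0: rank C_0 − rank ∂_1 = 3 − 2 = 1, and the invariant factors of ∂_1 are all 1, so H_0 = Z.
  H_1: rank ker ∂_1 − rank ∂_2 = (3 − 2) − 0 = 1, and there is no ∂_2, so H_1 = Z.

As a check, the Euler characteristic is 3 − 3 = 0, which agrees with 1 − 1 = 0.

H_0 ≅ Z,  H_1 ≅ Z.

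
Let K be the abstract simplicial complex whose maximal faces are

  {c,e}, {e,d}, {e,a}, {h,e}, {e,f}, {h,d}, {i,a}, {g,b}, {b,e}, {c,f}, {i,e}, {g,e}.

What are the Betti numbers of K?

Fix the vertex order a < b < c < d < e < f < g < h < i and write every simplex with vertices in increasing order. Then dim K = 1 and the simplices of K are:

  0-simplices (9): a, b, c, d, e, f, g, h, i
  1-simplices (12): ae, ai, be, bg, ce, cf, de, dh, ef, eg, eh, ei

giving chain groups C_0 ≅ Z^9, C_1 ≅ Z^12.

Boundary ∂_1: C_1 → C_0 is given by ∂[p,q] = [q] − [p]. For instance
  ∂ai = i − a.
As a 9×12 matrix over Z this has rank 8, with invariant factors (1,1,1,1,1,1,1,1).

Reading off H_k = ker ∂_k / im ∂_{k+1}:

  H_0: rank C_0 − rank ∂_1 = 9 − 8 = 1, and the invariant factors of ∂_1 are all 1, so H_0 ≅ Z.
  H_1: rank ker ∂_1 − rank ∂_2 = (12 − 8) − 0 = 4, and there is no ∂_2, so H_1 ≅ Z^4.

As a check, the Euler characteristic is 9 − 12 = -3, which agrees with 1 − 4 = -3.
(K is a triangulation of a wedge of 4 circles.)

Hence the Betti numbers are b_0 = 1, b_1 = 4.

b_0 = 1, b_1 = 4.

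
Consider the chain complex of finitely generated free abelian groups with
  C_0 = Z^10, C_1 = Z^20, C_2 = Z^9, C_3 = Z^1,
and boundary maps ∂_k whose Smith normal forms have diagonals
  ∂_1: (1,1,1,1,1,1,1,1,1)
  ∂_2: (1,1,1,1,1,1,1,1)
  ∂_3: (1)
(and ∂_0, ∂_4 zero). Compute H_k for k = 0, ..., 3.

H_0 = Z,  H_1 = Z^3,  H_2 = 0,  H_3 = 0.

H_0: b_0 = 10 − 0 − 9 = 1; torsion from ∂_1 factors > 1: none. So H_0 = Z.
H_1: b_1 = 20 − 9 − 8 = 3; torsion from ∂_2 factors > 1: none. So H_1 = Z^3.
H_2: b_2 = 9 − 8 − 1 = 0; torsion from ∂_3 factors > 1: none. So H_2 = 0.
H_3: b_3 = 1 − 1 − 0 = 0; torsion from ∂_4 factors > 1: none. So H_3 = 0.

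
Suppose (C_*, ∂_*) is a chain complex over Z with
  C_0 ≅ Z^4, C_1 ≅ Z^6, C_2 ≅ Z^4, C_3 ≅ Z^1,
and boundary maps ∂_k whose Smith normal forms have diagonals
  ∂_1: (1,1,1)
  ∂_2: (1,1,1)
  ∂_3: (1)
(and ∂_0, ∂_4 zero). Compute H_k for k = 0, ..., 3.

H_0 ≅ Z,  H_1 = 0,  H_2 = 0,  H_3 = 0.

H_0: b_0 = 4 − 0 − 3 = 1; torsion from ∂_1 factors > 1: none. So H_0 ≅ Z.
H_1: b_1 = 6 − 3 − 3 = 0; torsion from ∂_2 factors > 1: none. So H_1 ≅ 0.
H_2: b_2 = 4 − 3 − 1 = 0; torsion from ∂_3 factors > 1: none. So H_2 ≅ 0.
H_3: b_3 = 1 − 1 − 0 = 0; torsion from ∂_4 factors > 1: none. So H_3 ≅ 0.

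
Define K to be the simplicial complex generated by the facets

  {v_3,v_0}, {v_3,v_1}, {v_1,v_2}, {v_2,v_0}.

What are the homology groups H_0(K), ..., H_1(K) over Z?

H_0 ≅ Z,  H_1 ≅ Z.

Fix the vertex order v_0 < v_1 < v_2 < v_3 and write every simplex with vertices in increasing order. Then dim K = 1 and the simplices of K are:

  0-simplices (4): [v_0], [v_1], [v_2], [v_3]
  1-simplices (4): [v_0,v_2], [v_0,v_3], [v_1,v_2], [v_1,v_3]

giving chain groups C_0 ≅ Z^4, C_1 ≅ Z^4.

The boundary map ∂_1: C_1 → C_0 sends each edge [p,q] (with p < q) to q − p.
The resulting 4×4 matrix has rank 3, and its Smith normal form has invariant factors (1,1,1).

Now H_k = ker ∂_k / im ∂_{k+1}, so:

  H_0: rank C_0 − rank ∂_1 = 4 − 3 = 1, and the invariant factors of ∂_1 are all 1, so H_0 = Z.
  H_1: rank ker ∂_1 − rank ∂_2 = (4 − 3) − 0 = 1, and there is no ∂_2, so H_1 = Z.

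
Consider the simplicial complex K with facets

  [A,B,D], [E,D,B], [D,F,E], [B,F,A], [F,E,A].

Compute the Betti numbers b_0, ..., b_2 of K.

Fix the vertex order A < B < D < E < F and write every simplex with vertices in increasing order. Then dim K = 2 and the simplices of K are:

  0-simplices (5): A, B, D, E, F
  1-simplices (10): AB, AD, AE, AF, BD, BE, BF, DE, DF, EF
  2-simplices (5): ABD, ABF, AEF, BDE, DEF

Hence C_0 ≅ Z^5, C_1 ≅ Z^10, C_2 ≅ Z^5.

∂_1: C_1 → C_0 maps an edge to its endpoints' difference, ∂[p,q] = q − p. For instance
  ∂AD = D − A.
As a 5×10 matrix over Z this has rank 4, with invariant factors (1,1,1,1).

Boundary ∂_2: C_2 → C_1 maps a triangle to the signed sum of its edges. For instance
  ∂BDE = DE − BE + BD,
  ∂ABD = BD − AD + AB.
The resulting 10×5 matrix has rank 5, and its Smith normal form has invariant factors (1,1,1,1,1).

Reading off H_k = ker ∂_k / im ∂_{k+1}:

  H_0: rank C_0 − rank ∂_1 = 5 − 4 = 1, and the invariant factors of ∂_1 are all 1, so H_0 = Z.
  H_1: rank ker ∂_1 − rank ∂_2 = (10 − 4) − 5 = 1, and the invariant factors of ∂_2 are all 1, so H_1 = Z.
  H_2: rank ker ∂_2 − rank ∂_3 = (5 − 5) − 0 = 0, and there is no ∂_3, so H_2 = 0.

Hence the Betti numbers are b_0 = 1, b_1 = 1, b_2 = 0.

b_0 = 1, b_1 = 1, b_2 = 0.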